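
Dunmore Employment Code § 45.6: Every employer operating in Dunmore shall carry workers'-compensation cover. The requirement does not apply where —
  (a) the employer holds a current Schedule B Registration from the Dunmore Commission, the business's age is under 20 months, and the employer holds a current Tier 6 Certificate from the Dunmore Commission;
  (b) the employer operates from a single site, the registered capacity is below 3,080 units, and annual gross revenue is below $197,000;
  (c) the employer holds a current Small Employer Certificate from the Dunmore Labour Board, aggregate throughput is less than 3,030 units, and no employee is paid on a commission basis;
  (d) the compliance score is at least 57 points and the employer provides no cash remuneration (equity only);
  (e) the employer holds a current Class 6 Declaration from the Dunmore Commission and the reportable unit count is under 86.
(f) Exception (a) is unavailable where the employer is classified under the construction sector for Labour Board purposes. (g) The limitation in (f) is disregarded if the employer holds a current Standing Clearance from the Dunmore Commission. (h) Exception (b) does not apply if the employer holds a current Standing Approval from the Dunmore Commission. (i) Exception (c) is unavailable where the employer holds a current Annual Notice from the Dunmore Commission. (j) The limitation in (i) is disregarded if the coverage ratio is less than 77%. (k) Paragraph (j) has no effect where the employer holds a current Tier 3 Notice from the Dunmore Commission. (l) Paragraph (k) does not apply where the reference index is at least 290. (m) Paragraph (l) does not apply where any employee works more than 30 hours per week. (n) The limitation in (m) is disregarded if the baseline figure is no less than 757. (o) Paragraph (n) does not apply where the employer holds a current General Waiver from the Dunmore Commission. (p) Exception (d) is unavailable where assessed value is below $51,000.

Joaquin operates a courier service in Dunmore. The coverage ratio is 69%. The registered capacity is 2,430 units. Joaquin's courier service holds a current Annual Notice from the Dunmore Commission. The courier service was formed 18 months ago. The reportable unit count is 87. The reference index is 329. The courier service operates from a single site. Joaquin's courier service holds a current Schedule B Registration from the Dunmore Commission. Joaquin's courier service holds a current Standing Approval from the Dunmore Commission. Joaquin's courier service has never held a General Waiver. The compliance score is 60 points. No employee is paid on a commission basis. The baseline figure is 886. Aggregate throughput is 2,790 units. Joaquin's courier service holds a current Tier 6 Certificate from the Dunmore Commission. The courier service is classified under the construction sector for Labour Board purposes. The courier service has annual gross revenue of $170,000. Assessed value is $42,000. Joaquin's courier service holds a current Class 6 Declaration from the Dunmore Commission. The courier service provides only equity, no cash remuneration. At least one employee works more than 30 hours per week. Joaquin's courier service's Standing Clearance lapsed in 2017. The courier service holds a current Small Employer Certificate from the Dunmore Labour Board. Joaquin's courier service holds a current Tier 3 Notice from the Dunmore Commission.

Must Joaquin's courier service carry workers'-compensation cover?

Exception (a) is satisfied on its face — a current Schedule B Registration is held; the business's age is 18 months, under the 20 months limit; a current Tier 6 Certificate is held. But applying paragraphs (f)–(g): (f) operates against (a): the courier service is classified under the construction sector. (g) is not engaged (no current Standing Clearance is held), so (f) stands. Exception (a) does not apply.
All of (b)'s requirements are met (the employer operates from a single site; the registered capacity is 2,430 units, below the 3,080 units limit; annual gross revenue is $170,000, below the $197,000 limit). Turning to paragraph (h): (h) operates against (b): a current Standing Approval is held. So (b) is unavailable.
Exception (c) is satisfied on its face — a current Small Employer Certificate is held; aggregate throughput is 2,790 units, less than the 3,030 units limit; no employee is paid on commission. As to paragraphs (i)–(o): (i) would limit (c) — a current Annual Notice is held — but (j) sets (i) aside: (j) operates against (i): the coverage ratio is 69%, less than the 77% limit. (k) would limit (j) — a current Tier 3 Notice is held — but (l) sets (k) aside: (l) is engaged — the reference index is 329, meeting the 290 threshold. (m) is engaged (at least one employee exceeds 30 hours/week), but is set aside by (n): (n) operates against (m): the baseline figure is 886, meeting the 757 threshold. (o), which would lift (n), is inapplicable — the General Waiver is not current. So (c) applies.
Exception (d): the compliance score is 60 points, meeting the 57 points threshold; remuneration is equity-only — every condition holds. But: (p) is triggered — assessed value is $42,000, below the $51,000 limit. (d) is therefore removed.
Exception (e) does not apply: the reportable unit count is 87, not under 86.

No — exception (c) applies; Joaquin's courier service is not required to carry workers'-compensation cover.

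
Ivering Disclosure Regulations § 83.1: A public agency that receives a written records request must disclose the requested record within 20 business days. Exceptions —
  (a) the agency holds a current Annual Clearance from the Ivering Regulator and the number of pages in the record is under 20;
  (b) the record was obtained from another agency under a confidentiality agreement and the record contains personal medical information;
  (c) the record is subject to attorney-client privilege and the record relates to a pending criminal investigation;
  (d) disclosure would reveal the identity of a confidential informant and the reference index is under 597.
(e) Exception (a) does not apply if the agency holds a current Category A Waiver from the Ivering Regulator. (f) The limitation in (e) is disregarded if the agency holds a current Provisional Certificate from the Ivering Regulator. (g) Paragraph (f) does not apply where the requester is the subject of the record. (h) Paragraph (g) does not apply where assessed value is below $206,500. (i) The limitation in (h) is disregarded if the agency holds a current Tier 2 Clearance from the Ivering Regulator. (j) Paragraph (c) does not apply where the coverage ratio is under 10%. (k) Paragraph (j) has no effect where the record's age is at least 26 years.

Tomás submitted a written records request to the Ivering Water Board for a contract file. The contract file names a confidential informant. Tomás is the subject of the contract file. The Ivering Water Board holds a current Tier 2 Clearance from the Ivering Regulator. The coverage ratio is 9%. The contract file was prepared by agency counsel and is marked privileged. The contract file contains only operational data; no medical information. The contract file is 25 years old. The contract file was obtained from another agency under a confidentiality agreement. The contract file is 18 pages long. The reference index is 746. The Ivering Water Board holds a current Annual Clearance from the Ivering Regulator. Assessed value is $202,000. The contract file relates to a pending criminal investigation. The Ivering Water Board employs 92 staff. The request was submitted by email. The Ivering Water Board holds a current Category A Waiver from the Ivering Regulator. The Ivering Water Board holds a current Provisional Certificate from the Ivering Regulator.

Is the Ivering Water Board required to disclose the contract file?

Yes — the Ivering Water Board must disclose the contract file.

Exception (a) is satisfied on its face — a current Annual Clearance is held; the number of pages in the record is 18, under the 20 limit. But applying paragraphs (e)–(i): (e) operates — a current Category A Waiver is held. (f) would limit (e) — a current Provisional Certificate is held — but (g) sets (f) aside: (g) operates — Tomás is the subject of the contract file. (h) would limit (g) — assessed value is $202,000, below the $206,500 limit — but (i) sets (h) aside: (i) operates — a current Tier 2 Clearance is held. (a) is therefore removed.
Exception (b) requires that the record contains personal medical information; but the contract file contains only operational data, so (b) is unavailable.
Exception (c)'s conditions are all satisfied: the contract file is privileged; the contract file relates to a pending investigation. However, paragraphs (j)–(k) must be considered: (j) is engaged — the coverage ratio is 9%, under the 10% limit. (k), which would lift (j), does not operate here — the record's age is 25 years, short of 26 years. Exception (c) does not apply.
Exception (d) fails — the reference index is 746, not under 597.
None of the exceptions is available; § 83.1 applies in full.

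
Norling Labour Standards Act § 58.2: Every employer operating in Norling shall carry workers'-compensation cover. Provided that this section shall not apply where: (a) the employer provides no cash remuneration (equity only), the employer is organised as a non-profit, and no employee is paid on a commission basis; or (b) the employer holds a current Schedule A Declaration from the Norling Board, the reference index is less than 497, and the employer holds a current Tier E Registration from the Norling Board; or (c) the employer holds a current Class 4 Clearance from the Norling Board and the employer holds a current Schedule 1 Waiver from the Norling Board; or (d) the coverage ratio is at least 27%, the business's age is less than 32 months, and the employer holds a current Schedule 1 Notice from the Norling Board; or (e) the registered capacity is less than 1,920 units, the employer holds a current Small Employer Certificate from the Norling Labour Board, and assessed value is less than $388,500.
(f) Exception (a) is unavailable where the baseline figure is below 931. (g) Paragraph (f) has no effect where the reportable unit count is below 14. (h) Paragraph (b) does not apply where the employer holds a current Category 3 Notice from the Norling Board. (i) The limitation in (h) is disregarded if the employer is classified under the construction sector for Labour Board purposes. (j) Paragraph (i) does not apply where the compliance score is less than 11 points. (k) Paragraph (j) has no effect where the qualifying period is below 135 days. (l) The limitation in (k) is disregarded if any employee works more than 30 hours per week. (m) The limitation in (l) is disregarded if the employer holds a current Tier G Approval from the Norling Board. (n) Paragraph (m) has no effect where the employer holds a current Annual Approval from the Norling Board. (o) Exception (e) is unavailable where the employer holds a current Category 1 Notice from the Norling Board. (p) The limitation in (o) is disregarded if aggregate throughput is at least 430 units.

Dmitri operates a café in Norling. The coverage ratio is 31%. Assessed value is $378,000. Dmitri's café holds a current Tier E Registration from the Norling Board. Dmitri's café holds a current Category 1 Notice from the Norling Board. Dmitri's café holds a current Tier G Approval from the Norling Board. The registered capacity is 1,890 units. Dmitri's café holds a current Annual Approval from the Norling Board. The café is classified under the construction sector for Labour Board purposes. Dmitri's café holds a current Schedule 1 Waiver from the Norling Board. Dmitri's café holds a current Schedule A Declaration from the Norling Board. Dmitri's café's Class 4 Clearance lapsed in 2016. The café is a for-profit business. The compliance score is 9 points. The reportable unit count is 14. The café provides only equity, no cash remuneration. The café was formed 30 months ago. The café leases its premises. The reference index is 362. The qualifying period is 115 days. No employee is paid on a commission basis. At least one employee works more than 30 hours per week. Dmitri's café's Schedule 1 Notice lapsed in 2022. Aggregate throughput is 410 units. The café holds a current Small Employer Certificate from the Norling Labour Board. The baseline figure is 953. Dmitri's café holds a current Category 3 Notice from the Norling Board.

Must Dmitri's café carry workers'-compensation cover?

Yes — Dmitri's café must carry workers'-compensation cover.

Exception (a) fails — the employer is for-profit.
Exception (b): a current Schedule A Declaration is held; the reference index is 362, less than the 497 limit; a current Tier E Registration is held — every condition holds. Turning to paragraphs (h)–(n): (h) operates against (b): a current Category 3 Notice is held. (i) applies (the café is classified under the construction sector), but is overridden by (j): (j) is triggered — the compliance score is 9 points, less than the 11 points limit. (k) would limit (j) — the qualifying period is 115 days, below the 135 days limit — but (l) sets (k) aside: (l) operates against (k): at least one employee exceeds 30 hours/week. (m) is engaged (a current Tier G Approval is held), but is itself disapplied by (n): (n) is engaged — a current Annual Approval is held. (b) is therefore removed.
Exception (c) fails — no current Class 4 Clearance is held.
Exception (d) does not apply: no current Schedule 1 Notice is held.
Exception (e): the registered capacity is 1,890 units, less than the 1,920 units limit; a current Small Employer Certificate is held; assessed value is $378,000, less than the $388,500 limit — every condition holds. But: (o) applies — a current Category 1 Notice is held. (p) does not operate here (aggregate throughput is 410 units, short of 430 units), so (o) stands. (e) is therefore removed.
No exception is made out. Dmitri's café falls within the general rule.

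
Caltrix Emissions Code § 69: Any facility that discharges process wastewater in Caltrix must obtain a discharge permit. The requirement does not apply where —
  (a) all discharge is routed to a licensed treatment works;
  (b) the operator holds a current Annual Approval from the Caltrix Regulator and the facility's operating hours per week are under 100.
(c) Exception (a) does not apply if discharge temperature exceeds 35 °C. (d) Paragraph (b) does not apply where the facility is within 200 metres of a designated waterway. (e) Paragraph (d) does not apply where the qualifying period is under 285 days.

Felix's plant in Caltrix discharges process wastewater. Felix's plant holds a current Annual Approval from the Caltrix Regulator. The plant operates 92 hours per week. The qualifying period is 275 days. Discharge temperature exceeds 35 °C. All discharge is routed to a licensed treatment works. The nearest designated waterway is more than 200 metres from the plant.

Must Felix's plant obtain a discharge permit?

Exception (a) is satisfied on its face — discharge is routed to a licensed treatment works. However, paragraph (c) must be considered: (c) operates against (a): discharge temperature exceeds 35 °C. Exception (a) does not apply.
All of (b)'s requirements are met (a current Annual Approval is held; the facility's operating hours per week are 92, under the 100 limit). Applying paragraphs (d)–(e): (d), which would limit (b), does not operate here: the plant is more than 200 m from any designated waterway. (b) remains available.

No — exception (b) applies; Felix's plant is not required to obtain a discharge permit.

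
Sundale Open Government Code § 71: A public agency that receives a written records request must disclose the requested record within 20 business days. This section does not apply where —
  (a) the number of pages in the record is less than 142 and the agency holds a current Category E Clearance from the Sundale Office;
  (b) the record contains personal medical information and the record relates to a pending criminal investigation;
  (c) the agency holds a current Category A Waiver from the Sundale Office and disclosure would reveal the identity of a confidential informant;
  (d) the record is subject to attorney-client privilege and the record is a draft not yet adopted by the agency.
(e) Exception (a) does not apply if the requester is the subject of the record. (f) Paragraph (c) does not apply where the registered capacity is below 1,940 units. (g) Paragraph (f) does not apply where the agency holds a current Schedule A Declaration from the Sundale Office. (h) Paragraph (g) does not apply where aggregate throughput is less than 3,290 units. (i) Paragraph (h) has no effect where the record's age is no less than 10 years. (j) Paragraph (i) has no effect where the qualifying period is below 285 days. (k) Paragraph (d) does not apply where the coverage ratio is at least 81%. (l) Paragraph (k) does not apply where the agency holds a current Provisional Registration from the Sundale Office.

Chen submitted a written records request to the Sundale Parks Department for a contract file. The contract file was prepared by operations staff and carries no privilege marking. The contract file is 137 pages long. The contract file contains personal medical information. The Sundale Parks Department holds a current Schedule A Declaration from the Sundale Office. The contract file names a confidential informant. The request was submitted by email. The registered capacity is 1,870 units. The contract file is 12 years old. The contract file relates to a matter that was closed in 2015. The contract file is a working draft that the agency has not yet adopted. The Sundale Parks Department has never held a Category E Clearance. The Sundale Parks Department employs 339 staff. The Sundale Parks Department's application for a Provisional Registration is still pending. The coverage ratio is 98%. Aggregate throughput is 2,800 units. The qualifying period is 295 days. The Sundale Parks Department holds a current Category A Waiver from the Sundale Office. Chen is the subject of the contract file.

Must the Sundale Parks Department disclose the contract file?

Exception (a) does not apply: the Category E Clearance is not current.
Exception (b) does not apply: the contract file relates to a closed matter.
Exception (c)'s conditions are all satisfied: a current Category A Waiver is held; the contract file names a confidential informant. As to paragraphs (f)–(j): (f) is triggered (the registered capacity is 1,870 units, below the 1,940 units limit), but yields to (g): (g) is engaged — a current Schedule A Declaration is held. (h) would limit (g) — aggregate throughput is 2,800 units, less than the 3,290 units limit — but (i) sets (h) aside: (i) is engaged — the record's age is 12 years, meeting the 10 years threshold. (j), which would lift (i), is inapplicable — the qualifying period is 295 days, not below 285 days. (c) remains available.
Exception (d) does not apply: the contract file carries no privilege marking.

No — exception (c) applies; the Sundale Parks Department is not required to disclose the contract file.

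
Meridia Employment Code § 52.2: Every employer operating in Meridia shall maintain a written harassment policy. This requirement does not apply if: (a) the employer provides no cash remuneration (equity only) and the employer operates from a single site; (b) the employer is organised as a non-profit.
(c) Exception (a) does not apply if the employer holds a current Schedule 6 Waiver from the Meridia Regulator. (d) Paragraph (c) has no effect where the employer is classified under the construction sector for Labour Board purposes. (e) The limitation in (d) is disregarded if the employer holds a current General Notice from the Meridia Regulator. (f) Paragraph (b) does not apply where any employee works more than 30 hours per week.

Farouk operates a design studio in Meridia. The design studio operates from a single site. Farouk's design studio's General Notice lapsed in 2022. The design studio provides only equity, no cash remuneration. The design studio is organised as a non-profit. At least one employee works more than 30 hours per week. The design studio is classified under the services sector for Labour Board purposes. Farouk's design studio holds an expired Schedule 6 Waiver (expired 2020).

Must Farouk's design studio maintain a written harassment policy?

No — exception (a) applies; Farouk's design studio is not required to maintain a written harassment policy.

Exception (a)'s conditions are all satisfied: remuneration is equity-only; the employer operates from a single site. Considering the limiting provisions: (c) is inapplicable — the Schedule 6 Waiver is not current. Exception (a) stands.
All of (b)'s requirements are met (the employer is a non-profit). But: (f) operates against (b): at least one employee exceeds 30 hours/week. Exception (b) does not apply.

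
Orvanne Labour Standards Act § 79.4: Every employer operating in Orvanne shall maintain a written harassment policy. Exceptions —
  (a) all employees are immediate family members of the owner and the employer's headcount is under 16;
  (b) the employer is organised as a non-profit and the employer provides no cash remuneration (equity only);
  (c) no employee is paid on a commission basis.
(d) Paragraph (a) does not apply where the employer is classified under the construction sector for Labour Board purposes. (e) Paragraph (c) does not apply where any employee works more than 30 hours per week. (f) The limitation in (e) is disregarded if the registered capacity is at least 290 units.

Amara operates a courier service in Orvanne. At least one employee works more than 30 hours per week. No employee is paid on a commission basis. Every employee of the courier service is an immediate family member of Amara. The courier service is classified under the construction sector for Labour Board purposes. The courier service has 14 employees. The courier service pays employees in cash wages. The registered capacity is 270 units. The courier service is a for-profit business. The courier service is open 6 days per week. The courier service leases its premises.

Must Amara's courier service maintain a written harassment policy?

Yes — Amara's courier service must maintain a written harassment policy.

Exception (a) is satisfied on its face — every employee is an immediate family member; the employer's headcount is 14, under the 16 limit. Turning to paragraph (d): (d) operates — the courier service is classified under the construction sector. (a) is therefore removed.
Exception (b) fails — the employer is for-profit.
Exception (c): no employee is paid on commission — every condition holds. But: (e) operates against (c): at least one employee exceeds 30 hours/week. (f), which would lift (e), is not engaged — the registered capacity is 270 units, short of 290 units. So (c) is unavailable.
No exception is made out. Amara's courier service falls within the general rule.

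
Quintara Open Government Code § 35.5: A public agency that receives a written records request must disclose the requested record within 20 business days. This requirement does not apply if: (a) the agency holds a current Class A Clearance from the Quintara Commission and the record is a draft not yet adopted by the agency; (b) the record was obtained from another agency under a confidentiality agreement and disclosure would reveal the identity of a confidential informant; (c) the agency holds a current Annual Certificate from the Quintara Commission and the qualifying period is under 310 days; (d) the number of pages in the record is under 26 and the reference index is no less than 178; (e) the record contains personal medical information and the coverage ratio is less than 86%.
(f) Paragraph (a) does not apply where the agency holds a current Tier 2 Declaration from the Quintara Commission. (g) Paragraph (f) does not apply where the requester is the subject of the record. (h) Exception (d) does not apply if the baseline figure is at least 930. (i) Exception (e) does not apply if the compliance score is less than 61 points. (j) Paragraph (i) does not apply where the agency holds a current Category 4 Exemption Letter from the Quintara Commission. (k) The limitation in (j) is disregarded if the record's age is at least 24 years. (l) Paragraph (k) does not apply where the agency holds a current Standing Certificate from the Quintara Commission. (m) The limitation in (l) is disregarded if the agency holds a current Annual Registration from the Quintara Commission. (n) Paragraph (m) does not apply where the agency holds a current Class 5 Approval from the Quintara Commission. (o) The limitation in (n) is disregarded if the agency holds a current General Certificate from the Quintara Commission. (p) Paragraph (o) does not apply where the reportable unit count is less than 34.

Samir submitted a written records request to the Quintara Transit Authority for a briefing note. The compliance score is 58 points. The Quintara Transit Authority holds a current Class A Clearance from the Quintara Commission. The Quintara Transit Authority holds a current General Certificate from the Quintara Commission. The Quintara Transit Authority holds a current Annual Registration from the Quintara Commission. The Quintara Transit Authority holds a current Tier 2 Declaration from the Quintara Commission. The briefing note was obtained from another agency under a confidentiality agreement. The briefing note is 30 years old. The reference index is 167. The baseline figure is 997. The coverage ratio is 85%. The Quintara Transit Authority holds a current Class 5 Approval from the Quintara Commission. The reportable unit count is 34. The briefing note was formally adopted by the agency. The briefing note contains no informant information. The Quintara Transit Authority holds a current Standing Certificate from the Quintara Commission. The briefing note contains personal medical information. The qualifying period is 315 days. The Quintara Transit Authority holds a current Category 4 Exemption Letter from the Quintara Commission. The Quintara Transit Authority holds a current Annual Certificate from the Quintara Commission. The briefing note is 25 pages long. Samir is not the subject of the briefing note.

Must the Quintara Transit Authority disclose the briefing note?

Exception (a) fails — the briefing note has been formally adopted.
Exception (b) does not apply: the briefing note contains no informant information.
Exception (c) fails — the qualifying period is 315 days, not under 310 days.
Exception (d) fails — the reference index is 167, short of 178.
Exception (e)'s conditions are all satisfied: the briefing note contains personal medical information; the coverage ratio is 85%, less than the 86% limit. But: (i) operates against (e): the compliance score is 58 points, less than the 61 points limit. (j) would limit (i) — a current Category 4 Exemption Letter is held — but (k) sets (j) aside: (k) operates against (j): the record's age is 30 years, meeting the 24 years threshold. (l) is triggered (a current Standing Certificate is held), but is displaced by (m): (m) operates against (l): a current Annual Registration is held. (n) would limit (m) — a current Class 5 Approval is held — but (o) sets (n) aside: (o) operates — a current General Certificate is held. (p), which would lift (o), is inapplicable — the reportable unit count is 34, not less than 34. Exception (e) does not apply.
No exception displaces § 35.5.

Yes — the Quintara Transit Authority must disclose the briefing note.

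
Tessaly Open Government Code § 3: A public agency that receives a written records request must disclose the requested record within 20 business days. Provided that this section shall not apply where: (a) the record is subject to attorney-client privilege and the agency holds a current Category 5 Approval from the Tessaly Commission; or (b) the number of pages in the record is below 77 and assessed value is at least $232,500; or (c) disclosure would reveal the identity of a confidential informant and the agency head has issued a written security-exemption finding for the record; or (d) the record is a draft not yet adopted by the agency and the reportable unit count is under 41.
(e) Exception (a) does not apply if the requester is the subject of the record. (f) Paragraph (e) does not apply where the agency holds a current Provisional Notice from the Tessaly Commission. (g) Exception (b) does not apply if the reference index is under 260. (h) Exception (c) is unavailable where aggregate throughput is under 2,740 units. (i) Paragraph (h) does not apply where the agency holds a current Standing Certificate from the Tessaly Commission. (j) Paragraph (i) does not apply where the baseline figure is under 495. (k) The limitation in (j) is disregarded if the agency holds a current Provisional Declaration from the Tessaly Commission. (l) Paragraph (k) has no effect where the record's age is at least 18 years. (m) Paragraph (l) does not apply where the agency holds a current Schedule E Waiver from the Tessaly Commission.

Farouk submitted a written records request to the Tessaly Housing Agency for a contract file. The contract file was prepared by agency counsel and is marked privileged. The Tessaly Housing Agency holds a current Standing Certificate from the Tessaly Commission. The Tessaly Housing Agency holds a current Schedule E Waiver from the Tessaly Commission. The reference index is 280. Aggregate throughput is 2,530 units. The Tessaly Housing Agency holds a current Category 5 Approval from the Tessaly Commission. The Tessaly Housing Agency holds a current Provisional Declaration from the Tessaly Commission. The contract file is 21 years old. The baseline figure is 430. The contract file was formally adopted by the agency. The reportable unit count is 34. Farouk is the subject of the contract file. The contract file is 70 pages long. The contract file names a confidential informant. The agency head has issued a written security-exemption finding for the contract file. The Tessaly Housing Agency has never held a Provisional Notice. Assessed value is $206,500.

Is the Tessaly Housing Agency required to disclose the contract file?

No — exception (c) applies; the Tessaly Housing Agency is not required to disclose the contract file.

Exception (a): the contract file is privileged; a current Category 5 Approval is held — every condition holds. Turning to paragraphs (e)–(f): (e) operates against (a): Farouk is the subject of the contract file. (f) is not triggered (no current Provisional Notice is held), so (e) stands. (a) is therefore removed.
Exception (b) fails — assessed value is $206,500, short of $232,500.
Exception (c) is satisfied on its face — the contract file names a confidential informant; a written security-exemption finding has been issued. Considering the limiting provisions: (h) is triggered (aggregate throughput is 2,530 units, under the 2,740 units limit), but is overridden by (i): (i) operates against (h): a current Standing Certificate is held. (j) would limit (i) — the baseline figure is 430, under the 495 limit — but (k) sets (j) aside: (k) operates against (j): a current Provisional Declaration is held. (l) would limit (k) — the record's age is 21 years, meeting the 18 years threshold — but (m) sets (l) aside: (m) operates against (l): a current Schedule E Waiver is held. Exception (c) stands.
Exception (d) does not apply: the contract file has been formally adopted.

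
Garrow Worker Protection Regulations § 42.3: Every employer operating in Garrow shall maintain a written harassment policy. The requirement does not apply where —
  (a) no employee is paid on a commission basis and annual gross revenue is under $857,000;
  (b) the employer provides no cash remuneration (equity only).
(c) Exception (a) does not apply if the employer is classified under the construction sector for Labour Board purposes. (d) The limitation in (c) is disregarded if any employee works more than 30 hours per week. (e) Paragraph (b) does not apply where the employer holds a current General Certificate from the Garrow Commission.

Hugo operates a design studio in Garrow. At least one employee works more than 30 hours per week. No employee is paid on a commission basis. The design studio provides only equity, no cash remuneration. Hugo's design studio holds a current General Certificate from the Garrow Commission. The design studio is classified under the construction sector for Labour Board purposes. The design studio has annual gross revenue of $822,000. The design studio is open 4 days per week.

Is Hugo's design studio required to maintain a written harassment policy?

No — exception (a) applies; Hugo's design studio is not required to maintain a written harassment policy.

Exception (a): no employee is paid on commission; annual gross revenue is $822,000, under the $857,000 limit — every condition holds. Applying paragraphs (c)–(d): (c) would limit (a) — the design studio is classified under the construction sector — but (d) sets (c) aside: (d) is triggered — at least one employee exceeds 30 hours/week. So (a) applies.
Exception (b): remuneration is equity-only — every condition holds. However, paragraph (e) must be considered: (e) operates against (b): a current General Certificate is held. Exception (b) does not apply.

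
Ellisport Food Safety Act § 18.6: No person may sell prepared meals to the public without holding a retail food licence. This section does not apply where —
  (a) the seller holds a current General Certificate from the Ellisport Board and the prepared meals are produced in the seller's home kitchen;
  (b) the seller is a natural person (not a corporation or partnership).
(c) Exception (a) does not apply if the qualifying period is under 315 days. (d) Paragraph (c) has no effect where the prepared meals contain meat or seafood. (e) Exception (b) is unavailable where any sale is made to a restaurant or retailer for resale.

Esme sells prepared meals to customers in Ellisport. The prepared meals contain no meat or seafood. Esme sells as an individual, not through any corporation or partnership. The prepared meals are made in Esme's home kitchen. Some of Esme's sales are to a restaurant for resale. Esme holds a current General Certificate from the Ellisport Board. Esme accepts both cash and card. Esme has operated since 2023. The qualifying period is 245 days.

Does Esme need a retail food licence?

Exception (a): a current General Certificate is held; the prepared meals are home-kitchen produced — every condition holds. But: (c) operates against (a): the qualifying period is 245 days, under the 315 days limit. (d), which would lift (c), is not triggered — the prepared meals contain no meat or seafood. (a) is therefore removed.
Exception (b)'s conditions are all satisfied: the seller is a natural person. But applying paragraph (e): (e) operates against (b): some sales are to a restaurant for resale. (b) is therefore removed.
Every exception is unavailable, so the rule governs.

Yes — Esme must hold a retail food licence.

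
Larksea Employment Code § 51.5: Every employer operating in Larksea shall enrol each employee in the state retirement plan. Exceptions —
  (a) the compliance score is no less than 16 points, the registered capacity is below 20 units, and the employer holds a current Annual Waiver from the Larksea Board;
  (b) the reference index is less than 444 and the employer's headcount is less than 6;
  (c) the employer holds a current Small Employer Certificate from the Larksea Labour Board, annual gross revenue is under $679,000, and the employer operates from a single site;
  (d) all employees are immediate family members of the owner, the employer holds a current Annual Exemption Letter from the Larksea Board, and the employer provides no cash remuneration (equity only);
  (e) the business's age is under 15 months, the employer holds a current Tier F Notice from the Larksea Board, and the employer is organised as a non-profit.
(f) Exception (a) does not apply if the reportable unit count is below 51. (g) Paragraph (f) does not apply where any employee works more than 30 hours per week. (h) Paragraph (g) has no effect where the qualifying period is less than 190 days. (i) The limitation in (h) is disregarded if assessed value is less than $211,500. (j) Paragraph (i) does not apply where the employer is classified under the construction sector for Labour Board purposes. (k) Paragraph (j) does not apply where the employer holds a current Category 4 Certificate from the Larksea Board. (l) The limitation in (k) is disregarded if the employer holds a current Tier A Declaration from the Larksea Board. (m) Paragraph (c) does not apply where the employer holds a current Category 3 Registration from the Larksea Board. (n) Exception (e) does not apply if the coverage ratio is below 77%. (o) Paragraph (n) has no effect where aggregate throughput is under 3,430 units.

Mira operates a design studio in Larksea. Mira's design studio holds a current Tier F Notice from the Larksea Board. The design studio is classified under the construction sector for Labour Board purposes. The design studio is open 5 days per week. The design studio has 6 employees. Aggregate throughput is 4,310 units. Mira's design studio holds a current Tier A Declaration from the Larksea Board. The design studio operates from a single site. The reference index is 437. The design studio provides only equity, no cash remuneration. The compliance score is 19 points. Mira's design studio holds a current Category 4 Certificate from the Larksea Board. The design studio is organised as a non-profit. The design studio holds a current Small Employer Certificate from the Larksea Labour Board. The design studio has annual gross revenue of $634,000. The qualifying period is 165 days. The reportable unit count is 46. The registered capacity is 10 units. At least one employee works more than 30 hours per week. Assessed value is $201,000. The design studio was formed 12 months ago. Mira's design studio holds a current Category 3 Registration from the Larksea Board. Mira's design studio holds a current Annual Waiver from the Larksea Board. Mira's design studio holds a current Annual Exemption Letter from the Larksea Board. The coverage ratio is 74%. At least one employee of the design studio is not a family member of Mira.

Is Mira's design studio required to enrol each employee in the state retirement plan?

Exception (a) is satisfied on its face — the compliance score is 19 points, meeting the 16 points threshold; the registered capacity is 10 units, below the 20 units limit; a current Annual Waiver is held. However, paragraphs (f)–(l) must be considered: (f) operates against (a): the reportable unit count is 46, below the 51 limit. (g) operates (at least one employee exceeds 30 hours/week), but is itself disapplied by (h): (h) operates against (g): the qualifying period is 165 days, less than the 190 days limit. (i) would limit (h) — assessed value is $201,000, less than the $211,500 limit — but (j) sets (i) aside: (j) operates against (i): the design studio is classified under the construction sector. (k) is triggered (a current Category 4 Certificate is held), but is itself disapplied by (l): (l) operates against (k): a current Tier A Declaration is held. (a) is therefore removed.
Exception (b) does not apply: the employer's headcount is 6, not less than 6.
Exception (c) is satisfied on its face — a current Small Employer Certificate is held; annual gross revenue is $634,000, under the $679,000 limit; the employer operates from a single site. But: (m) applies — a current Category 3 Registration is held. Exception (c) does not apply.
Exception (d) fails — at least one employee is not a family member.
All of (e)'s requirements are met (the business's age is 12 months, under the 15 months limit; a current Tier F Notice is held; the employer is a non-profit). However, paragraphs (n)–(o) must be considered: (n) operates — the coverage ratio is 74%, below the 77% limit. (o), which would lift (n), is not engaged — aggregate throughput is 4,310 units, not under 3,430 units. (e) is therefore removed.
No exception displaces § 51.5.

Yes — Mira's design studio must enrol each employee in the state retirement plan.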